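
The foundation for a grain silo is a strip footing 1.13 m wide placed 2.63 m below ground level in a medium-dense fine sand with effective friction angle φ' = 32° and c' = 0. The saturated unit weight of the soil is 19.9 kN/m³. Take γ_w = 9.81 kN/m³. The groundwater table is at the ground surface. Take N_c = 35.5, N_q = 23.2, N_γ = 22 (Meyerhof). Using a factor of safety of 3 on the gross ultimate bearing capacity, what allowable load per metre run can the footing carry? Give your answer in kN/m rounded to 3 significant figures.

Water table at ground surface, so effective unit weight γ' = 19.9 − 9.81 = 10.09 kN/m³ is used throughout; overburden q = 10.09 × 2.63 = 26.537 kPa; the same γ' applies in the ½γBN_γ term.
Surcharge term q·N_q = 26.537 × 23.2 = 615.65 kPa; self-weight term 0.5·γ·B·N_γ = 0.5 × 10.09 × 1.13 × 22 = 125.42 kPa.
q_ult = 615.65 + 125.42 = 741.07 kPa.
Gross allowable pressure q_all = 741.07 / 3 = 247.02 kPa.
Allowable wall load = q_all × B = 247.02 × 1.13 = 279.14 kN per metre run.

≈ 279 kN/m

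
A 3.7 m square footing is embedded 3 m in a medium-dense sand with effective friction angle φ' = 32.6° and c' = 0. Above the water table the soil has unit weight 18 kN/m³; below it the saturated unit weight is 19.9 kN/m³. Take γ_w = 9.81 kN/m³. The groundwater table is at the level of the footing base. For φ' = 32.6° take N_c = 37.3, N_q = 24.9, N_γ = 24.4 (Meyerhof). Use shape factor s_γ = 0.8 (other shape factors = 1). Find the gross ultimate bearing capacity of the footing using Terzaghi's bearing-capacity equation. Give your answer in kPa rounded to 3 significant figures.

Overburden at base level: q = 18 × 3 = 54 kPa.
Below the base the soil is submerged, so the ½γBN_γ term uses γ' = 19.9 − 9.81 = 10.09 kN/m³.
Surcharge term q·N_q = 54 × 24.9 = 1344.6 kPa; self-weight term 0.5·γ·B·N_γ·s_γ = 0.5 × 10.09 × 3.7 × 24.4 × 0.8 = 364.37 kPa.
q_ult = 1344.6 + 364.37 = 1709 kPa.

q_ult ≈ 1710 kPa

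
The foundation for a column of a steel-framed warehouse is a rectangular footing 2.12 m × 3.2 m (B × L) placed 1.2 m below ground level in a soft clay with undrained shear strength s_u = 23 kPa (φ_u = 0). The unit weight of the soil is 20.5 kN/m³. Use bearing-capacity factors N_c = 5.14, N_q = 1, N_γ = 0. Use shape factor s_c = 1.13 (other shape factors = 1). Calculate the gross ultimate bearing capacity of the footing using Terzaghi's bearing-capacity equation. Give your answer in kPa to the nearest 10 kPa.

q_ult ≈ 160 kPa

Effective surcharge at the founding depth q = γ·D_f = 20.5 × 1.2 = 24.6 kPa.
q_ult = c·N_c·s_c + q·N_q
     = 23 × 5.14 × 1.13 + 24.6 × 1
     = 133.59 + 24.6 = 158.19 kPa.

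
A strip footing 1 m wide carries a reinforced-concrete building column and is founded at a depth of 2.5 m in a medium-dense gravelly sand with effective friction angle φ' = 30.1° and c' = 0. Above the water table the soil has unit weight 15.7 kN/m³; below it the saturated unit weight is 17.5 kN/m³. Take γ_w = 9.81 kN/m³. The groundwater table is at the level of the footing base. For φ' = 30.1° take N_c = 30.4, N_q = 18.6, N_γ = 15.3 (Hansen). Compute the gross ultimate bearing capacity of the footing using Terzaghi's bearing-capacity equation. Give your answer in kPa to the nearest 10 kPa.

Overburden at base level: q = 15.7 × 2.5 = 39.25 kPa.
Below the base the soil is submerged, so the ½γBN_γ term uses γ' = 17.5 − 9.81 = 7.69 kN/m³.
Surcharge term q·N_q = 39.25 × 18.6 = 730.05 kPa; self-weight term 0.5·γ·B·N_γ = 0.5 × 7.69 × 1 × 15.3 = 58.828 kPa.
q_ult = 730.05 + 58.828 = 788.88 kPa.

q_ult ≈ 790 kPa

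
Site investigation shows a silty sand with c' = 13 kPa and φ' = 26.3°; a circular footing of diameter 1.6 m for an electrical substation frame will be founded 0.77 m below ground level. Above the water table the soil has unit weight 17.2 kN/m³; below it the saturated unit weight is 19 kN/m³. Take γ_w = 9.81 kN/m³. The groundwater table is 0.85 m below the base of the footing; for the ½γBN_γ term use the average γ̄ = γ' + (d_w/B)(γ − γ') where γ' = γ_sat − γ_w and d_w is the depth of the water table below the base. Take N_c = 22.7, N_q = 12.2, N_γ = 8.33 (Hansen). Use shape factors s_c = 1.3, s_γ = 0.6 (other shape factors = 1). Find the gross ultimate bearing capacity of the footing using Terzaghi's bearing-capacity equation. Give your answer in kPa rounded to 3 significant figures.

q_ult ≈ 599 kPa

q = γ·D_f = 17.2 × 0.77 = 13.244 kPa.
γ' = 9.19 kN/m³; averaging over the depth B below the base, γ̄ = γ' + (d_w/B)(γ − γ') = 13.445 kN/m³.
c·N_c·s_c = 13 × 22.7 × 1.3 = 383.63 kPa
q·N_q = 13.244 × 12.2 = 161.58 kPa
0.5·γ·B·N_γ·s_γ = 0.5 × 13.445 × 1.6 × 8.33 × 0.6 = 53.76 kPa
q_ult = 383.63 + 161.58 + 53.76 = 598.97 kPa.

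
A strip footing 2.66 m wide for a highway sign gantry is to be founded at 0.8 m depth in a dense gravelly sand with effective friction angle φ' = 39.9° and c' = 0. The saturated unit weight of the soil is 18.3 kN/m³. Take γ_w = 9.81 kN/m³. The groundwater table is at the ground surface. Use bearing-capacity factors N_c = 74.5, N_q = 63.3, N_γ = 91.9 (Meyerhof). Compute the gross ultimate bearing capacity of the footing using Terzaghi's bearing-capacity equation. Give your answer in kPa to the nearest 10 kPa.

With the water table at the surface the whole profile is submerged: γ' = 18.3 − 9.81 = 8.49 kN/m³, so q = γ'·D_f = 6.792 kPa; the same γ' applies in the ½γBN_γ term.
q_ult = q·N_q + 0.5·γ·B·N_γ
     = 6.792 × 63.3 + 0.5 × 8.49 × 2.66 × 91.9
     = 429.93 + 1037.7 = 1467.6 kPa.

q_ult ≈ 1470 kPa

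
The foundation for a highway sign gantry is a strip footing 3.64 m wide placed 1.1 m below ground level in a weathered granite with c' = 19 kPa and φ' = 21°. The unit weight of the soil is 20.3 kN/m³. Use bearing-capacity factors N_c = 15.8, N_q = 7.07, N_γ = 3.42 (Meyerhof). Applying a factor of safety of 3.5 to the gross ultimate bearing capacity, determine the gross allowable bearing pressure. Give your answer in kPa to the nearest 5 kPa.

q = γ·D_f = 20.3 × 1.1 = 22.33 kPa.
c·N_c = 19 × 15.8 = 300.2 kPa
q·N_q = 22.33 × 7.07 = 157.87 kPa
0.5·γ·B·N_γ = 0.5 × 20.3 × 3.64 × 3.42 = 126.36 kPa
q_ult = 300.2 + 157.87 + 126.36 = 584.43 kPa.
q_all = q_ult / FS = 584.43 / 3.5 = 166.98 kPa.

q_all ≈ 165 kPa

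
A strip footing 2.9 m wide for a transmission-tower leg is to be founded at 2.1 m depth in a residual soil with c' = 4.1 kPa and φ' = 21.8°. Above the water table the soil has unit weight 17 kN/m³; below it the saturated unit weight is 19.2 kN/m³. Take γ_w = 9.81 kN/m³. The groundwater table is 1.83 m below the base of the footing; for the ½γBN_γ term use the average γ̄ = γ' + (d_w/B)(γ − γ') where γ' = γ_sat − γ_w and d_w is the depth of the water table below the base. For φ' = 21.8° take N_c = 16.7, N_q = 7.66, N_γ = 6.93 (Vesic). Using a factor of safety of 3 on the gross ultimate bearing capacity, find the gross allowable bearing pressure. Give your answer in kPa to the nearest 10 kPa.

Overburden at base level: q = 17 × 2.1 = 35.7 kPa.
The water table is 1.83 m below the base (< B = 2.9 m), so the ½γBN_γ term uses γ̄ = γ' + (d_w/B)(γ − γ') = 9.39 + (1.83/2.9)(17 − 9.39) = 14.192 kN/m³.
Cohesion term c·N_c = 4.1 × 16.7 = 68.47 kPa; surcharge term q·N_q = 35.7 × 7.66 = 273.46 kPa; self-weight term 0.5·γ·B·N_γ = 0.5 × 14.192 × 2.9 × 6.93 = 142.61 kPa.
q_ult = 68.47 + 273.46 + 142.61 = 484.54 kPa.
q_all = 484.54 / 3 = 161.51 kPa.

q_all ≈ 160 kPa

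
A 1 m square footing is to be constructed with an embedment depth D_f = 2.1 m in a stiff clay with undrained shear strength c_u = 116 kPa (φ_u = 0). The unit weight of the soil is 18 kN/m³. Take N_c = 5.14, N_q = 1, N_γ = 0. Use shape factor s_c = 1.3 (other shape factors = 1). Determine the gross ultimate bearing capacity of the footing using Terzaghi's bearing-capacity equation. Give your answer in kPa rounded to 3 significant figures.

q = γ·D_f = 18 × 2.1 = 37.8 kPa.
c·N_c·s_c = 116 × 5.14 × 1.3 = 775.11 kPa
q·N_q = 37.8 × 1 = 37.8 kPa
q_ult = 775.11 + 37.8 = 812.91 kPa.

q_ult ≈ 813 kPa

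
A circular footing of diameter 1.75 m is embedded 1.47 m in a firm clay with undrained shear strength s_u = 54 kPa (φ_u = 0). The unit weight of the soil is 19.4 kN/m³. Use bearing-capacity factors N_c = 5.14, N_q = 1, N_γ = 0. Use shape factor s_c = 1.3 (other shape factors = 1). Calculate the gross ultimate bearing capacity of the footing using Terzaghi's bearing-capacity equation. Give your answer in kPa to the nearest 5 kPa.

Effective surcharge at the founding depth q = γ·D_f = 19.4 × 1.47 = 28.518 kPa.
q_ult = c·N_c·s_c + q·N_q
     = 54 × 5.14 × 1.3 + 28.518 × 1
     = 360.83 + 28.518 = 389.35 kPa.

q_ult ≈ 390 kPa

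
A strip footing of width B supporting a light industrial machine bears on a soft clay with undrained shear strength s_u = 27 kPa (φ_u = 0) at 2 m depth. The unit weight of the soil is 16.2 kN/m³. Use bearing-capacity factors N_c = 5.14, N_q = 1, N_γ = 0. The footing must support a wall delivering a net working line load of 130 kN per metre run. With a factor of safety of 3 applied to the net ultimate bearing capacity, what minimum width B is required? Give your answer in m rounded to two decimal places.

B = 2.81 m

Overburden at base level: q = 16.2 × 2 = 32.4 kPa.
Cohesion term c·N_c = 27 × 5.14 = 138.78 kPa; surcharge term q·N_q = 32.4 × 1 = 32.4 kPa.
q_ult = 138.78 + 32.4 = 171.18 kPa.
For φ = 0 the ½γBN_γ term vanishes, so q_ult is independent of B. q_net = 171.18 − 32.4 = 138.78 kPa; q_all(net) = 138.78/3 = 46.26 kPa.
Required width B = w / q_all(net) = 130 / 46.26 = 2.81 m.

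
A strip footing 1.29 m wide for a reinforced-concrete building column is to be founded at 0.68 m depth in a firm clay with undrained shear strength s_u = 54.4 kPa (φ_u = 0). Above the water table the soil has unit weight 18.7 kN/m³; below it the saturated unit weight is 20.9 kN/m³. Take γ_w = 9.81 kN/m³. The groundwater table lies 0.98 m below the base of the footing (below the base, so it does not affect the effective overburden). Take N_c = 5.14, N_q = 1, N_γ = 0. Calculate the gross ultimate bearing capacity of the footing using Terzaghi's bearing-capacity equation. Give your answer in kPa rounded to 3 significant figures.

q_ult ≈ 292 kPa

Overburden at base level: q = 18.7 × 0.68 = 12.716 kPa.
Cohesion term c·N_c = 54.4 × 5.14 = 279.62 kPa; surcharge term q·N_q = 12.716 × 1 = 12.716 kPa.
q_ult = 279.62 + 12.716 = 292.33 kPa.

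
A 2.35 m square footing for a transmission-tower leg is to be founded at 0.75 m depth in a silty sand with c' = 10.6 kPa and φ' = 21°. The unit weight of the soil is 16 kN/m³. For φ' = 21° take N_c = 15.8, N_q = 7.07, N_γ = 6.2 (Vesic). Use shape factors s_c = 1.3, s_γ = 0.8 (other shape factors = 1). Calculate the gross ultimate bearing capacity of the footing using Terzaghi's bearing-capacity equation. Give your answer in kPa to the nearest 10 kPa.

q_ult ≈ 400 kPa

Effective surcharge at the founding depth q = γ·D_f = 16 × 0.75 = 12 kPa.
q_ult = c·N_c·s_c + q·N_q + 0.5·γ·B·N_γ·s_γ
     = 10.6 × 15.8 × 1.3 + 12 × 7.07 + 0.5 × 16 × 2.35 × 6.2 × 0.8
     = 217.72 + 84.84 + 93.248 = 395.81 kPa.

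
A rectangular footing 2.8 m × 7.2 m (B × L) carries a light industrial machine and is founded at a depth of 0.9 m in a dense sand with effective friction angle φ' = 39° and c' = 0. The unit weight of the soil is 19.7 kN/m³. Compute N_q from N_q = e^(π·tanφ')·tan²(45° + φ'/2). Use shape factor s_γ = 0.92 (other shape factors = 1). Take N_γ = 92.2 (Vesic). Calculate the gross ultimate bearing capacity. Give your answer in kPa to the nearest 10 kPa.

tan39° = 0.8098, so N_q = e^(π×0.8098)·tan²(64.5°) = 12.731 × 4.395 = 55.96.
Effective surcharge at the founding depth q = γ·D_f = 19.7 × 0.9 = 17.73 kPa.
q_ult = q·N_q + 0.5·γ·B·N_γ·s_γ
     = 17.73 × 55.957 + 0.5 × 19.7 × 2.8 × 92.2 × 0.92
     = 992.13 + 2339.4 = 3331.6 kPa.

q_ult ≈ 3330 kPa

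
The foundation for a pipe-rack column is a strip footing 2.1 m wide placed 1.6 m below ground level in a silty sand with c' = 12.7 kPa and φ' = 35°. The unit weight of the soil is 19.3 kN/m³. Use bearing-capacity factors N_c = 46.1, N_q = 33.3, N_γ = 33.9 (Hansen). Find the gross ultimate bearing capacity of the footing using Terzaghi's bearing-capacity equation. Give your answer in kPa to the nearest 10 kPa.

q = γ·D_f = 19.3 × 1.6 = 30.88 kPa.
c·N_c = 12.7 × 46.1 = 585.47 kPa
q·N_q = 30.88 × 33.3 = 1028.3 kPa
0.5·γ·B·N_γ = 0.5 × 19.3 × 2.1 × 33.9 = 686.98 kPa
q_ult = 585.47 + 1028.3 + 686.98 = 2300.8 kPa.

q_ult ≈ 2300 kPa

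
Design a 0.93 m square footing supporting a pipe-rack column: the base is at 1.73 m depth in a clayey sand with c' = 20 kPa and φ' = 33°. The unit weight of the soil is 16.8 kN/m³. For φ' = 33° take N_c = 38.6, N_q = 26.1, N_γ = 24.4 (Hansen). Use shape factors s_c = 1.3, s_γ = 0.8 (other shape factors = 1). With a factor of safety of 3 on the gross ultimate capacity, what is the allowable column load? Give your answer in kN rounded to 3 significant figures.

P_all ≈ 552 kN

q = γ·D_f = 16.8 × 1.73 = 29.064 kPa.
c·N_c·s_c = 20 × 38.6 × 1.3 = 1003.6 kPa
q·N_q = 29.064 × 26.1 = 758.57 kPa
0.5·γ·B·N_γ·s_γ = 0.5 × 16.8 × 0.93 × 24.4 × 0.8 = 152.49 kPa
q_ult = 1003.6 + 758.57 + 152.49 = 1914.7 kPa.
Gross allowable pressure q_all = 1914.7 / 3 = 638.22 kPa.
Footing area = 0.8649 m², so allowable column load = 638.22 × 0.8649 = 552 kN.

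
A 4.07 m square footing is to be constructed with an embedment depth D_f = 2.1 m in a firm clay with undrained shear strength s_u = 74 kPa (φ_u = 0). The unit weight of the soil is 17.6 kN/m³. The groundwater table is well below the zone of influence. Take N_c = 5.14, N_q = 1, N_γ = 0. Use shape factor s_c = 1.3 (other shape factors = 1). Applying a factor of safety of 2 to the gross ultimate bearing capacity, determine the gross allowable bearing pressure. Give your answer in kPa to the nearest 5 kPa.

Overburden at base level: q = 17.6 × 2.1 = 36.96 kPa.
Cohesion term c·N_c·s_c = 74 × 5.14 × 1.3 = 494.47 kPa; surcharge term q·N_q = 36.96 × 1 = 36.96 kPa.
q_ult = 494.47 + 36.96 = 531.43 kPa.
q_all = q_ult / FS = 531.43 / 2 = 265.71 kPa.

q_all ≈ 265 kPa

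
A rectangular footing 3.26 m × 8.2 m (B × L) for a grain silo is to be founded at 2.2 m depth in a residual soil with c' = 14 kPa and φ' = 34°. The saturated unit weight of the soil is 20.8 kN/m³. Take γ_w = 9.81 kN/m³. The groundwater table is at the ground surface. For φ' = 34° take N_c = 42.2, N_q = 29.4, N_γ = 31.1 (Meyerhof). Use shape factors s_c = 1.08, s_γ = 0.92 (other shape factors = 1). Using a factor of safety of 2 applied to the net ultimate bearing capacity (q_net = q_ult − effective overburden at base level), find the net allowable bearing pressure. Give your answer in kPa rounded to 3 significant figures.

With the water table at the surface the whole profile is submerged: γ' = 20.8 − 9.81 = 10.99 kN/m³, so q = γ'·D_f = 24.178 kPa; the same γ' applies in the ½γBN_γ term.
q_ult = c·N_c·s_c + q·N_q + 0.5·γ·B·N_γ·s_γ
     = 14 × 42.2 × 1.08 + 24.178 × 29.4 + 0.5 × 10.99 × 3.26 × 31.1 × 0.92
     = 638.06 + 710.83 + 512.55 = 1861.4 kPa.
Net ultimate: q_net = 1861.4 − 24.178 = 1837.3 kPa.
q_all(net) = 1837.3 / 2 = 918.63 kPa.

q_all(net) ≈ 919 kPa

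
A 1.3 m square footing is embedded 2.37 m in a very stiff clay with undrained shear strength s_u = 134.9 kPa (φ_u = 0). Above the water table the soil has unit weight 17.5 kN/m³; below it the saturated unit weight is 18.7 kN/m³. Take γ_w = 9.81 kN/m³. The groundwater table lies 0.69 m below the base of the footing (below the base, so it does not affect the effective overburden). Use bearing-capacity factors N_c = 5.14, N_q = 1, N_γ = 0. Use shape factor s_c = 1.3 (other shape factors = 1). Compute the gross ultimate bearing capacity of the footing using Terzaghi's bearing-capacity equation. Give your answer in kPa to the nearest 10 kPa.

Overburden at base level: q = 17.5 × 2.37 = 41.475 kPa.
Cohesion term c·N_c·s_c = 134.9 × 5.14 × 1.3 = 901.4 kPa; surcharge term q·N_q = 41.475 × 1 = 41.475 kPa.
q_ult = 901.4 + 41.475 = 942.88 kPa.

q_ult ≈ 940 kPa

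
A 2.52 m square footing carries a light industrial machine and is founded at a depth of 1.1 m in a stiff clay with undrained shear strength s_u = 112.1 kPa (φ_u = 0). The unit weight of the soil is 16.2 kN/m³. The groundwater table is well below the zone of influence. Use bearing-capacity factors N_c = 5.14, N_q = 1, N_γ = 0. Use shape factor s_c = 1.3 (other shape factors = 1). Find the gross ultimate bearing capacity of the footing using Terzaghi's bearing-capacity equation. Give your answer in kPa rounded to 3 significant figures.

q_ult ≈ 767 kPa

Overburden at base level: q = 16.2 × 1.1 = 17.82 kPa.
Cohesion term c·N_c·s_c = 112.1 × 5.14 × 1.3 = 749.05 kPa; surcharge term q·N_q = 17.82 × 1 = 17.82 kPa.
q_ult = 749.05 + 17.82 = 766.87 kPa.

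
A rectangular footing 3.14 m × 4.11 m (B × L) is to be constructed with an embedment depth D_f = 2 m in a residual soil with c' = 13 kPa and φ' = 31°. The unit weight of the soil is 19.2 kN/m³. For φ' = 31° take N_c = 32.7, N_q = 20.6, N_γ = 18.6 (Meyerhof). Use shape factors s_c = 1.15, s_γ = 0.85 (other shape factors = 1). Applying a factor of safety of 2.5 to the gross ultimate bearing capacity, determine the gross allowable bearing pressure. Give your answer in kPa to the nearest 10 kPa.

q_all ≈ 700 kPa

Overburden at base level: q = 19.2 × 2 = 38.4 kPa.
Cohesion term c·N_c·s_c = 13 × 32.7 × 1.15 = 488.87 kPa; surcharge term q·N_q = 38.4 × 20.6 = 791.04 kPa; self-weight term 0.5·γ·B·N_γ·s_γ = 0.5 × 19.2 × 3.14 × 18.6 × 0.85 = 476.58 kPa.
q_ult = 488.87 + 791.04 + 476.58 = 1756.5 kPa.
q_all = q_ult / FS = 1756.5 / 2.5 = 702.59 kPa.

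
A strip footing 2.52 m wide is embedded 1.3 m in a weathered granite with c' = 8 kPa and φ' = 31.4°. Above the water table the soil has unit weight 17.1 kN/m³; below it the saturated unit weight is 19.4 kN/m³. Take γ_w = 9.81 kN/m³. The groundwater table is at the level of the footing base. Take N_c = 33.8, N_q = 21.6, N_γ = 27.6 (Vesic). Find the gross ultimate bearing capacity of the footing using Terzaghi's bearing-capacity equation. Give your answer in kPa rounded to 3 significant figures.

Overburden at base level: q = 17.1 × 1.3 = 22.23 kPa.
Below the base the soil is submerged, so the ½γBN_γ term uses γ' = 19.4 − 9.81 = 9.59 kN/m³.
Cohesion term c·N_c = 8 × 33.8 = 270.4 kPa; surcharge term q·N_q = 22.23 × 21.6 = 480.17 kPa; self-weight term 0.5·γ·B·N_γ = 0.5 × 9.59 × 2.52 × 27.6 = 333.5 kPa.
q_ult = 270.4 + 480.17 + 333.5 = 1084.1 kPa.

q_ult ≈ 1080 kPa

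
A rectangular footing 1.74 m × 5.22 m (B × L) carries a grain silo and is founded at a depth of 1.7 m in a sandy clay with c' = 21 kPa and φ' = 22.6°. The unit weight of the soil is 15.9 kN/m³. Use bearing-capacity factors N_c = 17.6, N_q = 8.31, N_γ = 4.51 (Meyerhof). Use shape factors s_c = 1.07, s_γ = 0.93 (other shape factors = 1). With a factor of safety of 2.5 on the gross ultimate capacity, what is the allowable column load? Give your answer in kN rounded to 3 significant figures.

P_all ≈ 2460 kN

Overburden at base level: q = 15.9 × 1.7 = 27.03 kPa.
Cohesion term c·N_c·s_c = 21 × 17.6 × 1.07 = 395.47 kPa; surcharge term q·N_q = 27.03 × 8.31 = 224.62 kPa; self-weight term 0.5·γ·B·N_γ·s_γ = 0.5 × 15.9 × 1.74 × 4.51 × 0.93 = 58.02 kPa.
q_ult = 395.47 + 224.62 + 58.02 = 678.11 kPa.
Gross allowable pressure q_all = 678.11 / 2.5 = 271.24 kPa.
Footing area = 9.0828 m², so allowable column load = 271.24 × 9.0828 = 2463.7 kN.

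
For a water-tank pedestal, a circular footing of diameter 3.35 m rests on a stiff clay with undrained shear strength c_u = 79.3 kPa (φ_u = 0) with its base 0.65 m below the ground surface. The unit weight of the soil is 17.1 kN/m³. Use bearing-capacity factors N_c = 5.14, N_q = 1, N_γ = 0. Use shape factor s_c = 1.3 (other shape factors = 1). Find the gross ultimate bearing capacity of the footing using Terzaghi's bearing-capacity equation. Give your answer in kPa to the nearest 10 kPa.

Overburden at base level: q = 17.1 × 0.65 = 11.115 kPa.
Cohesion term c·N_c·s_c = 79.3 × 5.14 × 1.3 = 529.88 kPa; surcharge term q·N_q = 11.115 × 1 = 11.115 kPa.
q_ult = 529.88 + 11.115 = 541 kPa.

q_ult ≈ 540 kPa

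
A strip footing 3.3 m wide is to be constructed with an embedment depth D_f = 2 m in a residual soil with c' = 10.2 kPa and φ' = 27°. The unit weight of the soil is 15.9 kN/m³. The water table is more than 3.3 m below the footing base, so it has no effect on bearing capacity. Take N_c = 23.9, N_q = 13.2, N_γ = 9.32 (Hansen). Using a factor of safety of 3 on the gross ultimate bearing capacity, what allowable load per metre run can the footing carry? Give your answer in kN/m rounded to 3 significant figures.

≈ 999 kN/m

q = γ·D_f = 15.9 × 2 = 31.8 kPa.
c·N_c = 10.2 × 23.9 = 243.78 kPa
q·N_q = 31.8 × 13.2 = 419.76 kPa
0.5·γ·B·N_γ = 0.5 × 15.9 × 3.3 × 9.32 = 244.51 kPa
q_ult = 243.78 + 419.76 + 244.51 = 908.05 kPa.
Gross allowable pressure q_all = 908.05 / 3 = 302.68 kPa.
Allowable wall load = q_all × B = 302.68 × 3.3 = 998.86 kN per metre run.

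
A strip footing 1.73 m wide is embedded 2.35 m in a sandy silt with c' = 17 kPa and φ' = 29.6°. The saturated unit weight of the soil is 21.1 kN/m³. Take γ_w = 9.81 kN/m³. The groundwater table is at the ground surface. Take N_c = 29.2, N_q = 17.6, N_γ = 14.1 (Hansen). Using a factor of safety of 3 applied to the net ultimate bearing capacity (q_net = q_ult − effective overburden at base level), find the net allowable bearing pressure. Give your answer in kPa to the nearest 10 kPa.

q_all(net) ≈ 360 kPa

γ' = 21.1 − 9.81 = 11.29 kN/m³ (submerged throughout). q = 11.29 × 2.35 = 26.532 kPa; the same γ' applies in the ½γBN_γ term.
c·N_c = 17 × 29.2 = 496.4 kPa
q·N_q = 26.532 × 17.6 = 466.95 kPa
0.5·γ·B·N_γ = 0.5 × 11.29 × 1.73 × 14.1 = 137.7 kPa
q_ult = 496.4 + 466.95 + 137.7 = 1101.1 kPa.
Net ultimate: q_net = 1101.1 − 26.532 = 1074.5 kPa.
q_all(net) = 1074.5 / 3 = 358.17 kPa.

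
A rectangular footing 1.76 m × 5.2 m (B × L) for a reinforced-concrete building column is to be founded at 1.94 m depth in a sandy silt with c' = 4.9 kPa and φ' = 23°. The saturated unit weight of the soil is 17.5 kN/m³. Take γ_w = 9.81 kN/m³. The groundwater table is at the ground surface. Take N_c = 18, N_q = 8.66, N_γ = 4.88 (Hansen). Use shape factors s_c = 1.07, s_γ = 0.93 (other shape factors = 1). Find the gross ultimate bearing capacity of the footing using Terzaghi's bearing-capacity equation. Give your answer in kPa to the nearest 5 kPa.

q_ult ≈ 255 kPa

Water table at ground surface, so effective unit weight γ' = 17.5 − 9.81 = 7.69 kN/m³ is used throughout; overburden q = 7.69 × 1.94 = 14.919 kPa; the same γ' applies in the ½γBN_γ term.
Cohesion term c·N_c·s_c = 4.9 × 18 × 1.07 = 94.374 kPa; surcharge term q·N_q = 14.919 × 8.66 = 129.2 kPa; self-weight term 0.5·γ·B·N_γ·s_γ = 0.5 × 7.69 × 1.76 × 4.88 × 0.93 = 30.712 kPa.
q_ult = 94.374 + 129.2 + 30.712 = 254.28 kPa.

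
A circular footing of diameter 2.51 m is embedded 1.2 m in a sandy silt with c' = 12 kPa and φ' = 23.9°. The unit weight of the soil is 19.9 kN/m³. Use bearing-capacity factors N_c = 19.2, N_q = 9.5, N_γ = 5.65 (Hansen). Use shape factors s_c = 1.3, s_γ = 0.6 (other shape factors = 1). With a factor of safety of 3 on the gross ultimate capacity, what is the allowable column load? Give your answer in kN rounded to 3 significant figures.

P_all ≈ 1010 kN

Effective surcharge at the founding depth q = γ·D_f = 19.9 × 1.2 = 23.88 kPa.
q_ult = c·N_c·s_c + q·N_q + 0.5·γ·B·N_γ·s_γ
     = 12 × 19.2 × 1.3 + 23.88 × 9.5 + 0.5 × 19.9 × 2.51 × 5.65 × 0.6
     = 299.52 + 226.86 + 84.664 = 611.04 kPa.
Gross allowable pressure q_all = 611.04 / 3 = 203.68 kPa.
Footing area = 4.9481 m², so allowable column load = 203.68 × 4.9481 = 1007.8 kN.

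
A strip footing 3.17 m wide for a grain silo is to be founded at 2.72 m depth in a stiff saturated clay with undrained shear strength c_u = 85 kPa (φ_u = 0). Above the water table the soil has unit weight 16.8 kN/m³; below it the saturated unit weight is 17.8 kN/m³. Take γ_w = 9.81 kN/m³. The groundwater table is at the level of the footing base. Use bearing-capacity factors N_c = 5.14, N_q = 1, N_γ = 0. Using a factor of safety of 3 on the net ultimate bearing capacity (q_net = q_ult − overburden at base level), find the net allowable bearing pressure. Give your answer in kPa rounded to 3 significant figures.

q_all(net) ≈ 146 kPa

Effective surcharge at the founding depth q = γ·D_f = 16.8 × 2.72 = 45.696 kPa.
q_ult = c·N_c + q·N_q
     = 85 × 5.14 + 45.696 × 1
     = 436.9 + 45.696 = 482.6 kPa.
q_net = 482.6 − 45.696 = 436.9 kPa.
q_all(net) = 436.9 / 3 = 145.63 kPa.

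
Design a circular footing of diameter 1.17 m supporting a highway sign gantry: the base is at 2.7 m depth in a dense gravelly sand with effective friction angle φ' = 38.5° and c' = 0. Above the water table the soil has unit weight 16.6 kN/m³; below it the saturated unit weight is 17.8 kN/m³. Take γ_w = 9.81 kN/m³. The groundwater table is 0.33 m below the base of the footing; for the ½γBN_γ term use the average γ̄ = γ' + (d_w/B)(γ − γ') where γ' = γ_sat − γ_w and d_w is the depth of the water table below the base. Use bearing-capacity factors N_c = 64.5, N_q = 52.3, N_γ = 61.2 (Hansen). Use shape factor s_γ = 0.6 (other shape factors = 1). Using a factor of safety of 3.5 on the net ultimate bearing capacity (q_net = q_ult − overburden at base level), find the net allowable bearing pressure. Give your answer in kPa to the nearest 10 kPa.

Effective surcharge at the founding depth q = γ·D_f = 16.6 × 2.7 = 44.82 kPa.
With d_w = 0.33 m < B, γ̄ = 7.99 + (0.33/1.17) × (16.6 − 7.99) = 10.418 kN/m³.
q_ult = q·N_q + 0.5·γ·B·N_γ·s_γ
     = 44.82 × 52.3 + 0.5 × 10.418 × 1.17 × 61.2 × 0.6
     = 2344.1 + 223.8 = 2567.9 kPa.
q_net = 2567.9 − 44.82 = 2523.1 kPa.
q_all(net) = 2523.1 / 3.5 = 720.88 kPa.

q_all(net) ≈ 720 kPa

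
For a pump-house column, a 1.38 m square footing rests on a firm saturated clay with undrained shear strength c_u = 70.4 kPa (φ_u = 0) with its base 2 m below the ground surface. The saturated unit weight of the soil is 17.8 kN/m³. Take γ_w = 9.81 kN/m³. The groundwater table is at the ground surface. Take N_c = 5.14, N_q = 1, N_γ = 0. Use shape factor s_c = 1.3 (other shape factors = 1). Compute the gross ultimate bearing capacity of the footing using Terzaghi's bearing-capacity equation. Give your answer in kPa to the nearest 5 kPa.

q_ult ≈ 485 kPa

With the water table at the surface the whole profile is submerged: γ' = 17.8 − 9.81 = 7.99 kN/m³, so q = γ'·D_f = 15.98 kPa.
q_ult = c·N_c·s_c + q·N_q
     = 70.4 × 5.14 × 1.3 + 15.98 × 1
     = 470.41 + 15.98 = 486.39 kPa.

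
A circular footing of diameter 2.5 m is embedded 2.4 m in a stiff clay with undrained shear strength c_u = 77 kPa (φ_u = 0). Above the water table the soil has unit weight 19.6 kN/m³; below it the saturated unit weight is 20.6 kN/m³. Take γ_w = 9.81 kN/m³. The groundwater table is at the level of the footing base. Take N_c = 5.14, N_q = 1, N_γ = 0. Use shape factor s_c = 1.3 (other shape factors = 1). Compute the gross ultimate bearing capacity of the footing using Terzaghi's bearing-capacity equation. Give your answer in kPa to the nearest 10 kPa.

Effective surcharge at the founding depth q = γ·D_f = 19.6 × 2.4 = 47.04 kPa.
q_ult = c·N_c·s_c + q·N_q
     = 77 × 5.14 × 1.3 + 47.04 × 1
     = 514.51 + 47.04 = 561.55 kPa.

q_ult ≈ 560 kPa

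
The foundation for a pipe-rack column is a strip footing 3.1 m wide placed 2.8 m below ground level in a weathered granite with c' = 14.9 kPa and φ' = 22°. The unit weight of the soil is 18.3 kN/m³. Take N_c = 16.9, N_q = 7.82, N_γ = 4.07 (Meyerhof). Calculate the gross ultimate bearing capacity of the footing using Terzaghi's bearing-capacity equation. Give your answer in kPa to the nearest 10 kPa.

Overburden at base level: q = 18.3 × 2.8 = 51.24 kPa.
Cohesion term c·N_c = 14.9 × 16.9 = 251.81 kPa; surcharge term q·N_q = 51.24 × 7.82 = 400.7 kPa; self-weight term 0.5·γ·B·N_γ = 0.5 × 18.3 × 3.1 × 4.07 = 115.45 kPa.
q_ult = 251.81 + 400.7 + 115.45 = 767.95 kPa.

q_ult ≈ 770 kPa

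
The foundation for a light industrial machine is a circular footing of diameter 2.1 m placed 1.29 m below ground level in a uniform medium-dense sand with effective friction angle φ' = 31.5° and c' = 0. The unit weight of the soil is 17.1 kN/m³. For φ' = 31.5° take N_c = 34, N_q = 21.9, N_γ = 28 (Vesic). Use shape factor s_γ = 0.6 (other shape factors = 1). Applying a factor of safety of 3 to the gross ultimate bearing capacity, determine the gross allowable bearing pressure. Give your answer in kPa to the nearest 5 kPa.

Overburden at base level: q = 17.1 × 1.29 = 22.059 kPa.
Surcharge term q·N_q = 22.059 × 21.9 = 483.09 kPa; self-weight term 0.5·γ·B·N_γ·s_γ = 0.5 × 17.1 × 2.1 × 28 × 0.6 = 301.64 kPa.
q_ult = 483.09 + 301.64 = 784.74 kPa.
q_all = q_ult / FS = 784.74 / 3 = 261.58 kPa.

q_all ≈ 260 kPa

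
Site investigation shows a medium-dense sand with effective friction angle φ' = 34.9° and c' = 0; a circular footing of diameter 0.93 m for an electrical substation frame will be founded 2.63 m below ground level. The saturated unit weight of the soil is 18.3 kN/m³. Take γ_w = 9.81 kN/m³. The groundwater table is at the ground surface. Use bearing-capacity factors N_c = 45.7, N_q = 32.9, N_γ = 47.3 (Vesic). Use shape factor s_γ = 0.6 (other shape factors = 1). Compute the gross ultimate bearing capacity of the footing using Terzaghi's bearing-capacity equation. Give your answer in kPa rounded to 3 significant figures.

Water table at ground surface, so effective unit weight γ' = 18.3 − 9.81 = 8.49 kN/m³ is used throughout; overburden q = 8.49 × 2.63 = 22.329 kPa; the same γ' applies in the ½γBN_γ term.
Surcharge term q·N_q = 22.329 × 32.9 = 734.61 kPa; self-weight term 0.5·γ·B·N_γ·s_γ = 0.5 × 8.49 × 0.93 × 47.3 × 0.6 = 112.04 kPa.
q_ult = 734.61 + 112.04 = 846.65 kPa.

q_ult ≈ 847 kPa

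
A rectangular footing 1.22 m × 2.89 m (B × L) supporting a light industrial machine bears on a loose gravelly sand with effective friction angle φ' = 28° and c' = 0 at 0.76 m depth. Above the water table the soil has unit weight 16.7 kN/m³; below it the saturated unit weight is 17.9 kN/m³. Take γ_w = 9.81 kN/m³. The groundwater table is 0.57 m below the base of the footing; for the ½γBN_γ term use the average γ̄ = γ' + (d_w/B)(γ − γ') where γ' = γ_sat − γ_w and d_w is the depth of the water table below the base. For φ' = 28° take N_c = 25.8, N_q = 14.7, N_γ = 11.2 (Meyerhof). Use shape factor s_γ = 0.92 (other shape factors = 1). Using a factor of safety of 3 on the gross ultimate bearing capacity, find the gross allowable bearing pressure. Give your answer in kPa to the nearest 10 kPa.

q_all ≈ 90 kPa

q = γ·D_f = 16.7 × 0.76 = 12.692 kPa.
γ' = 8.09 kN/m³; averaging over the depth B below the base, γ̄ = γ' + (d_w/B)(γ − γ') = 12.113 kN/m³.
q·N_q = 12.692 × 14.7 = 186.57 kPa
0.5·γ·B·N_γ·s_γ = 0.5 × 12.113 × 1.22 × 11.2 × 0.92 = 76.134 kPa
q_ult = 186.57 + 76.134 = 262.71 kPa.
q_all = 262.71 / 3 = 87.569 kPa.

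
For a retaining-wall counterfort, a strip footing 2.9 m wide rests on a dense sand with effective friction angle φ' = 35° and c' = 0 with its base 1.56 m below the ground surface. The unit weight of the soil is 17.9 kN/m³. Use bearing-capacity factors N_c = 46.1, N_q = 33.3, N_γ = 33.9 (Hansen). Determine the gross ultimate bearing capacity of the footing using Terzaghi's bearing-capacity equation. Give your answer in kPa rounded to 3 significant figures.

q = γ·D_f = 17.9 × 1.56 = 27.924 kPa.
q·N_q = 27.924 × 33.3 = 929.87 kPa
0.5·γ·B·N_γ = 0.5 × 17.9 × 2.9 × 33.9 = 879.87 kPa
q_ult = 929.87 + 879.87 = 1809.7 kPa.

q_ult ≈ 1810 kPa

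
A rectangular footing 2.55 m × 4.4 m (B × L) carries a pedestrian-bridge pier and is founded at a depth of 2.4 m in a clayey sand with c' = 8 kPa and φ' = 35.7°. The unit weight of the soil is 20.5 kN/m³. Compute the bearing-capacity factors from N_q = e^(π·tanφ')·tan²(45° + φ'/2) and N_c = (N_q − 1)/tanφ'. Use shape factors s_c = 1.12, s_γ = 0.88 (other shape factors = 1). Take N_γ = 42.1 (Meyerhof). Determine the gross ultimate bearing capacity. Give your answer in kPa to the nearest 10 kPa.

tan35.7° = 0.7186, so N_q = e^(π×0.7186)·tan²(62.85°) = 9.559 × 3.802 = 36.35.
N_c = (36.35 − 1)/tan35.7° = 49.19.
q = γ·D_f = 20.5 × 2.4 = 49.2 kPa.
c·N_c·s_c = 8 × 49.19 × 1.12 = 440.74 kPa
q·N_q = 49.2 × 36.346 = 1788.2 kPa
0.5·γ·B·N_γ·s_γ = 0.5 × 20.5 × 2.55 × 42.1 × 0.88 = 968.34 kPa
q_ult = 440.74 + 1788.2 + 968.34 = 3197.3 kPa.

q_ult ≈ 3200 kPa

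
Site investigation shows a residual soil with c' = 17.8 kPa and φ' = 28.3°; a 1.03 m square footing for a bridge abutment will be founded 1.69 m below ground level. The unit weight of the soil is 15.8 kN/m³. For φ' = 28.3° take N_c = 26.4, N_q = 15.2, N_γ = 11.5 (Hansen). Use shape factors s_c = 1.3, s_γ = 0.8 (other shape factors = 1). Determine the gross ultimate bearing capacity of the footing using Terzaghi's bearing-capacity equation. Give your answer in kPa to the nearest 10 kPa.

q = γ·D_f = 15.8 × 1.69 = 26.702 kPa.
c·N_c·s_c = 17.8 × 26.4 × 1.3 = 610.9 kPa
q·N_q = 26.702 × 15.2 = 405.87 kPa
0.5·γ·B·N_γ·s_γ = 0.5 × 15.8 × 1.03 × 11.5 × 0.8 = 74.86 kPa
q_ult = 610.9 + 405.87 + 74.86 = 1091.6 kPa.

q_ult ≈ 1090 kPa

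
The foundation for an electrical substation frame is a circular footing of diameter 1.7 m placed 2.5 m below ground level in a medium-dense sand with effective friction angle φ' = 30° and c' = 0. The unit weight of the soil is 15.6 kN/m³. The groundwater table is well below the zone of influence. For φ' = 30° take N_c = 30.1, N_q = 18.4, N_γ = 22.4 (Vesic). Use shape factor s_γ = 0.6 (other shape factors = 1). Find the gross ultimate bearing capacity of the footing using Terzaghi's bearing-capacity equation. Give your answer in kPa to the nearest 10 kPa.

Overburden at base level: q = 15.6 × 2.5 = 39 kPa.
Surcharge term q·N_q = 39 × 18.4 = 717.6 kPa; self-weight term 0.5·γ·B·N_γ·s_γ = 0.5 × 15.6 × 1.7 × 22.4 × 0.6 = 178.21 kPa.
q_ult = 717.6 + 178.21 = 895.81 kPa.

q_ult ≈ 900 kPa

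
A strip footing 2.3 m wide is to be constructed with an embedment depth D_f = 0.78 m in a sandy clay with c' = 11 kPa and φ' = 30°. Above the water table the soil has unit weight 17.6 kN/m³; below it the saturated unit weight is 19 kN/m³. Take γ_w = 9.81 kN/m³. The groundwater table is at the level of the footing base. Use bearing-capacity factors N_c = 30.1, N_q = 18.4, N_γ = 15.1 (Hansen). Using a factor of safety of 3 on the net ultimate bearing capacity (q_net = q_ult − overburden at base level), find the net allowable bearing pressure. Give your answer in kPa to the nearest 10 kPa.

q = γ·D_f = 17.6 × 0.78 = 13.728 kPa.
For the ½γBN_γ term take γ' = 19 − 9.81 = 9.19 kN/m³ (soil below base is submerged).
c·N_c = 11 × 30.1 = 331.1 kPa
q·N_q = 13.728 × 18.4 = 252.6 kPa
0.5·γ·B·N_γ = 0.5 × 9.19 × 2.3 × 15.1 = 159.58 kPa
q_ult = 331.1 + 252.6 + 159.58 = 743.28 kPa.
q_net = 743.28 − 13.728 = 729.55 kPa.
q_all(net) = 729.55 / 3 = 243.18 kPa.

q_all(net) ≈ 240 kPa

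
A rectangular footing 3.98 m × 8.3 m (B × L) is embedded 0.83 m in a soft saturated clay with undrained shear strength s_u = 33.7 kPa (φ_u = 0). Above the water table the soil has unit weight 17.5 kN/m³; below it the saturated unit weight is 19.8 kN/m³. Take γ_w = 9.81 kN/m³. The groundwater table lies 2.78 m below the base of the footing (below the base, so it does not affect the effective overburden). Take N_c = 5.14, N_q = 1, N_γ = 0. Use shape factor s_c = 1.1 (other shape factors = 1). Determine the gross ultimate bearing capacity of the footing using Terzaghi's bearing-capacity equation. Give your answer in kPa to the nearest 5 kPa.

q = γ·D_f = 17.5 × 0.83 = 14.525 kPa.
c·N_c·s_c = 33.7 × 5.14 × 1.1 = 190.54 kPa
q·N_q = 14.525 × 1 = 14.525 kPa
q_ult = 190.54 + 14.525 = 205.06 kPa.

q_ult ≈ 205 kPa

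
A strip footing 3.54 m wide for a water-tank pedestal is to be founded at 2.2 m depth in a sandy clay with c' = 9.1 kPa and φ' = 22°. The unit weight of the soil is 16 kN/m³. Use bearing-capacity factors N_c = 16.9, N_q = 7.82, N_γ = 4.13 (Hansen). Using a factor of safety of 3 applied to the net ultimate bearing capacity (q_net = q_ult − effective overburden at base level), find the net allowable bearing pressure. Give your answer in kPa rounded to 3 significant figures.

q_all(net) ≈ 170 kPa

q = γ·D_f = 16 × 2.2 = 35.2 kPa.
c·N_c = 9.1 × 16.9 = 153.79 kPa
q·N_q = 35.2 × 7.82 = 275.26 kPa
0.5·γ·B·N_γ = 0.5 × 16 × 3.54 × 4.13 = 116.96 kPa
q_ult = 153.79 + 275.26 + 116.96 = 546.02 kPa.
Net ultimate: q_net = 546.02 − 35.2 = 510.82 kPa.
q_all(net) = 510.82 / 3 = 170.27 kPa.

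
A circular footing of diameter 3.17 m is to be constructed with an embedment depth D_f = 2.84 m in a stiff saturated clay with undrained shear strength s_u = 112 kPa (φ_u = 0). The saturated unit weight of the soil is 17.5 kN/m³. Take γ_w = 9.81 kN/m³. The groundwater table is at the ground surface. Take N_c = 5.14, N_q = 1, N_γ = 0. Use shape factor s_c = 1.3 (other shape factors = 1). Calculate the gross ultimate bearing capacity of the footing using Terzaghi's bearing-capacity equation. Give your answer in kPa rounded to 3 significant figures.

q_ult ≈ 770 kPa

With the water table at the surface the whole profile is submerged: γ' = 17.5 − 9.81 = 7.69 kN/m³, so q = γ'·D_f = 21.84 kPa.
q_ult = c·N_c·s_c + q·N_q
     = 112 × 5.14 × 1.3 + 21.84 × 1
     = 748.38 + 21.84 = 770.22 kPa.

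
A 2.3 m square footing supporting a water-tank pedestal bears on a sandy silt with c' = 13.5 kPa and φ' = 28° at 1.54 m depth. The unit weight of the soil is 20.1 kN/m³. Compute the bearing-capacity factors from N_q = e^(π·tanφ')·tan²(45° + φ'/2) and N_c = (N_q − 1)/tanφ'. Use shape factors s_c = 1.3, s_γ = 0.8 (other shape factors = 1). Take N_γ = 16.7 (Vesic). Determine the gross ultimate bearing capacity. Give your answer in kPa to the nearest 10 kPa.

tan28° = 0.5317, so N_q = e^(π×0.5317)·tan²(59°) = 5.314 × 2.77 = 14.72.
N_c = (14.72 − 1)/tan28° = 25.8.
Overburden at base level: q = 20.1 × 1.54 = 30.954 kPa.
Cohesion term c·N_c·s_c = 13.5 × 25.803 × 1.3 = 452.85 kPa; surcharge term q·N_q = 30.954 × 14.72 = 455.64 kPa; self-weight term 0.5·γ·B·N_γ·s_γ = 0.5 × 20.1 × 2.3 × 16.7 × 0.8 = 308.82 kPa.
q_ult = 452.85 + 455.64 + 308.82 = 1217.3 kPa.

q_ult ≈ 1220 kPa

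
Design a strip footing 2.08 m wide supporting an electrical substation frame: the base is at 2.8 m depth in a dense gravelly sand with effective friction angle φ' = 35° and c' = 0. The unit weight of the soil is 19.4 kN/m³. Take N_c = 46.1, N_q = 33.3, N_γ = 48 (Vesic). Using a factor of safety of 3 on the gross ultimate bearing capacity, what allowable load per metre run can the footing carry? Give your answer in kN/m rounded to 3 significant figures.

≈ 1930 kN/m

q = γ·D_f = 19.4 × 2.8 = 54.32 kPa.
q·N_q = 54.32 × 33.3 = 1808.9 kPa
0.5·γ·B·N_γ = 0.5 × 19.4 × 2.08 × 48 = 968.45 kPa
q_ult = 1808.9 + 968.45 = 2777.3 kPa.
Gross allowable pressure q_all = 2777.3 / 3 = 925.77 kPa.
Allowable wall load = q_all × B = 925.77 × 2.08 = 1925.6 kN per metre run.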